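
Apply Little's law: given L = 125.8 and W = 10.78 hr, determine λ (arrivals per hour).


Little's law: L = λW → λ = L / W
= 125.8 / 10.78
= 11.67 per hour


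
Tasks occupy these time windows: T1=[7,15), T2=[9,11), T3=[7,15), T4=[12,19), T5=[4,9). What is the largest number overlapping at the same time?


Check each time point for overlaps:
  t=7: 3 tasks active (T1, T3, T5)
Max concurrent = 3


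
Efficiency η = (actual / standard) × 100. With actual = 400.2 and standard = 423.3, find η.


Efficiency = (actual / standard) × 100
= (400.2 / 423.3) × 100
= 94.5%


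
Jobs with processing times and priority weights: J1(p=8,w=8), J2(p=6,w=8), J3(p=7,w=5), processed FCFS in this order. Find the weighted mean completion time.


Completion times:
  J1: C=8, w×C=8×8=64
  J2: C=14, w×C=8×14=112
  J3: C=21, w×C=5×21=105
Sum w×C = 281
Sum w = 21
Weighted avg = 281/21
= 13.38


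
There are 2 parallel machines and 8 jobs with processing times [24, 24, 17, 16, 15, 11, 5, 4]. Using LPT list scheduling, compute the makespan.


Jobs (LPT sorted): [24, 24, 17, 16, 15, 11, 5, 4]
Machines: 2
  J=24 → Machine 1 (load: 0+24=24)
  J=24 → Machine 2 (load: 0+24=24)
  J=17 → Machine 1 (load: 24+17=41)
  J=16 → Machine 2 (load: 24+16=40)
  J=15 → Machine 2 (load: 40+15=55)
  J=11 → Machine 1 (load: 41+11=52)
  J=5 → Machine 1 (load: 52+5=57)
  J=4 → Machine 2 (load: 55+4=59)
Machine loads: [57, 59]
Makespan = max = 59 time units


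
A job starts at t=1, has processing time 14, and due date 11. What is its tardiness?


Completion = start + processing = 1 + 14 = 15
Tardiness = max(0, C - d) = max(0, 15 - 11)
= max(0, 4)
= 4


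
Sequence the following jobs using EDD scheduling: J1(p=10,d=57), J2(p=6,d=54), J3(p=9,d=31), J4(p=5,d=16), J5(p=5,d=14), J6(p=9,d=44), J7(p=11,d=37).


EDD: sort by earliest due date
  J5: d=14, p=5
  J4: d=16, p=5
  J3: d=31, p=9
  J7: d=37, p=11
  J6: d=44, p=9
  J2: d=54, p=6
  J1: d=57, p=10
Order: J5 → J4 → J3 → J7 → J6 → J2 → J1


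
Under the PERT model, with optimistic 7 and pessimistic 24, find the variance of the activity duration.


σ² = ((p - o) / 6)² = (p - o)² / 36
= (24 - 7)² / 36
= 17² / 36
= 289 / 36
= 8.0278


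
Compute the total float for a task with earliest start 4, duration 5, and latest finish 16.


EF = ES + duration = 4 + 5 = 9
LS = LF - duration = 16 - 5 = 11
Total Float = LF - EF = 16 - 9
(or LS - ES = 11 - 4)
= 7


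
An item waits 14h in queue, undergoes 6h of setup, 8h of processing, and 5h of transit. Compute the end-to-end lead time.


Lead time = queue + setup + processing + transit
= 14 + 6 + 8 + 5
= 33 hours


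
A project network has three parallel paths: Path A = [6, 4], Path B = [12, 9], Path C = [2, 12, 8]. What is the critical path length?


Path A: 6 + 4 = 10
Path B: 12 + 9 = 21
Path C: 2 + 12 + 8 = 22
Critical path = longest = max(10, 21, 22)
= 22 (Path C)


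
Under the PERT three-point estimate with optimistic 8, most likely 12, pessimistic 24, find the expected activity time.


te = (o + 4m + p) / 6
= (8 + 4×12 + 24) / 6
= (8 + 48 + 24) / 6
= 80 / 6
= 13.33


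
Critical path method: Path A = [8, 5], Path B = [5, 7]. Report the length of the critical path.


Path A: 8 + 5 = 13
Path B: 5 + 7 = 12
Critical path = longest = max(13, 12)
= 13 (Path A)


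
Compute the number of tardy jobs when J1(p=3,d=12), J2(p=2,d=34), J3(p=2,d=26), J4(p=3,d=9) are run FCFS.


Completion vs due date:
  J1: C=3, d=12 → on time
  J2: C=5, d=34 → on time
  J3: C=7, d=26 → on time
  J4: C=10, d=9 → TARDY
Tardy jobs: J4
Count = 1


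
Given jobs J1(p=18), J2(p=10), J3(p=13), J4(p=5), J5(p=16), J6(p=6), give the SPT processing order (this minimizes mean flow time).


SPT: sort by shortest processing time
  J4: p=5
  J6: p=6
  J2: p=10
  J3: p=13
  J5: p=16
  J1: p=18
Order: J4 → J6 → J2 → J3 → J5 → J1


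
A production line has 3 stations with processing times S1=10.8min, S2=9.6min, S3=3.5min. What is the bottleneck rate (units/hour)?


Bottleneck = longest station time
Station times: [10.8, 9.6, 3.5]
Max = 10.8 min
Rate = 60 / 10.8
= 5.56 units/hour (bottleneck: 10.8min)


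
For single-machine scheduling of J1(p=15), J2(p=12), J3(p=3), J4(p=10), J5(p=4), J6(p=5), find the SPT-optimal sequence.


SPT: sort by shortest processing time
  J3: p=3
  J5: p=4
  J6: p=5
  J4: p=10
  J2: p=12
  J1: p=15
Order: J3 → J5 → J6 → J4 → J2 → J1


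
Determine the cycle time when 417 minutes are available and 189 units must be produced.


Cycle time = available time / demand
= 417 / 189
= 2.21 min/unit


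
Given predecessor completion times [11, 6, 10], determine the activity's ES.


ES = max of all predecessor completion times
Predecessors: [11, 6, 10]
ES = max(11, 6, 10)
= 11


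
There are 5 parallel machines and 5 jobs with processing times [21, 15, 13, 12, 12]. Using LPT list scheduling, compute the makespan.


Jobs (LPT sorted): [21, 15, 13, 12, 12]
Machines: 5
  J=21 → Machine 1 (load: 0+21=21)
  J=15 → Machine 2 (load: 0+15=15)
  J=13 → Machine 3 (load: 0+13=13)
  J=12 → Machine 4 (load: 0+12=12)
  J=12 → Machine 5 (load: 0+12=12)
Machine loads: [21, 15, 13, 12, 12]
Makespan = max = 21 time units


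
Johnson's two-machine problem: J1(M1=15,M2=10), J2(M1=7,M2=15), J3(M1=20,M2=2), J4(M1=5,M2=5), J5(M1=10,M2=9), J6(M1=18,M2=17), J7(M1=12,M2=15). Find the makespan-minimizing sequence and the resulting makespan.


Johnson's rule:
Group 1 (M1≤M2, sort by M1): ['J4', 'J2', 'J7']
Group 2 (M1>M2, sort desc M2): ['J6', 'J1', 'J5', 'J3']
Sequence: J4 → J2 → J7 → J6 → J1 → J5 → J3
Makespan calculation:
  J4: M1 done=5, M2 done=10
  J2: M1 done=12, M2 done=27
  J7: M1 done=24, M2 done=42
  J6: M1 done=42, M2 done=59
  J1: M1 done=57, M2 done=69
  J5: M1 done=67, M2 done=78
  J3: M1 done=87, M2 done=89
= Sequence: J4 → J2 → J7 → J6 → J1 → J5 → J3, Makespan: 89


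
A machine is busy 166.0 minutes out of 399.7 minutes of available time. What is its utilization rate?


Utilization = busy / total × 100
= 166.0 / 399.7 × 100
= 41.5%


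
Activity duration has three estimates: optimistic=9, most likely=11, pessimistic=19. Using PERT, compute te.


te = (o + 4m + p) / 6
= (9 + 4×11 + 19) / 6
= (9 + 44 + 19) / 6
= 72 / 6
= 12.00


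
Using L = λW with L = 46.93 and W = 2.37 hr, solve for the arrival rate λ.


Little's law: L = λW → λ = L / W
= 46.93 / 2.37
= 19.80 per hour


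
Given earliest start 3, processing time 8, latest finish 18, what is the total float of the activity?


EF = ES + duration = 3 + 8 = 11
LS = LF - duration = 18 - 8 = 10
Total Float = LF - EF = 18 - 11
(or LS - ES = 10 - 3)
= 7


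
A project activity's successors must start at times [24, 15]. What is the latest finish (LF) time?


LF = min of all successor start times
Successors start at: [24, 15]
LF = min(24, 15)
= 15


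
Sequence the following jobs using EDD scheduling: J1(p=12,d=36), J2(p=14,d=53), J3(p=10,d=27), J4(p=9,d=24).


EDD: sort by earliest due date
  J4: d=24, p=9
  J3: d=27, p=10
  J1: d=36, p=12
  J2: d=53, p=14
Order: J4 → J3 → J1 → J2


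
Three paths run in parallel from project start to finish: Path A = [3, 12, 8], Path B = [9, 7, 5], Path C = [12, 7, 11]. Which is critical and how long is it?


Path A: 3 + 12 + 8 = 23
Path B: 9 + 7 + 5 = 21
Path C: 12 + 7 + 11 = 30
Critical path = longest = max(23, 21, 30)
= 30 (Path C)


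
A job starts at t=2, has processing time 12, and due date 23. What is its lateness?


Completion = 2 + 12 = 14
Lateness = C - d = 14 - 23
= -9


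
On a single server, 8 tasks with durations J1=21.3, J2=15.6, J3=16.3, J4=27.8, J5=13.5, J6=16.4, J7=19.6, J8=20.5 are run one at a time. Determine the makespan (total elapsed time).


Sequential makespan: sum all processing times
= 21.3 + 15.6 + 16.3 + 27.8 + 13.5 + 16.4 + 19.6 + 20.5
= 151.0 time units


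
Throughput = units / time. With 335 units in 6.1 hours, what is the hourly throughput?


Throughput = units / time
= 335 / 6.1
= 54.9 units/hour


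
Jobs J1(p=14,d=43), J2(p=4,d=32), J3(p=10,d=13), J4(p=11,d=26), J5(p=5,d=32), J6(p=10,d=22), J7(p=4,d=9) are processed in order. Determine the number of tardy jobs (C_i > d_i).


Completion vs due date:
  J1: C=14, d=43 → on time
  J2: C=18, d=32 → on time
  J3: C=28, d=13 → TARDY
  J4: C=39, d=26 → TARDY
  J5: C=44, d=32 → TARDY
  J6: C=54, d=22 → TARDY
  J7: C=58, d=9 → TARDY
Tardy jobs: J3, J4, J5, J6, J7
Count = 5


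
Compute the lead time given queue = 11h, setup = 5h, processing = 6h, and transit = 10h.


Lead time = queue + setup + processing + transit
= 11 + 5 + 6 + 10
= 32 hours


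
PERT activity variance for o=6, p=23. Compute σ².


σ² = ((p - o) / 6)² = (p - o)² / 36
= (23 - 6)² / 36
= 17² / 36
= 289 / 36
= 8.0278


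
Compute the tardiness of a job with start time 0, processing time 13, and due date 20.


Completion = start + processing = 0 + 13 = 13
Tardiness = max(0, C - d) = max(0, 13 - 20)
= max(0, -7)
= 0


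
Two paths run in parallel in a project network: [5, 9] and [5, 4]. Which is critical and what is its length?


Path A: 5 + 9 = 14
Path B: 5 + 4 = 9
Critical path = longest = max(14, 9)
= 14 (Path A)


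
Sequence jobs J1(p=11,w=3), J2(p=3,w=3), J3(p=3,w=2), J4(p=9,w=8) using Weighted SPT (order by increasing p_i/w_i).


WSPT (Smith's rule): sort by p/w ascending
  J2: p/w = 3/3 = 1.000
  J4: p/w = 9/8 = 1.125
  J3: p/w = 3/2 = 1.500
  J1: p/w = 11/3 = 3.667
Order: J2 → J4 → J3 → J1


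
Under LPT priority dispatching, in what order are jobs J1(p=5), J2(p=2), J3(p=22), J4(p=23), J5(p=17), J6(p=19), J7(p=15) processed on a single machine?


LPT: sort by longest processing time first
  J4: p=23
  J3: p=22
  J6: p=19
  J5: p=17
  J7: p=15
  J1: p=5
  J2: p=2
Order: J4 → J3 → J6 → J5 → J7 → J1 → J2


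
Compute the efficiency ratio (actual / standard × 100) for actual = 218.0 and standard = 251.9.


Efficiency = (actual / standard) × 100
= (218.0 / 251.9) × 100
= 86.5%


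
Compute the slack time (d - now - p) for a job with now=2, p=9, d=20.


Slack = due - current_time - processing
= 20 - 2 - 9
= 9


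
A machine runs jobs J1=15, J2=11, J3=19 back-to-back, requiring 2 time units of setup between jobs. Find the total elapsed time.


Makespan = Σ processing + (n-1) × setup
= (15 + 11 + 19) + (3-1)×2
= 45 + 4
= 49 time units


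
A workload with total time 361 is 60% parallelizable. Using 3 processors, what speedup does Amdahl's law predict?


Amdahl's law: T_p = T × ((1-p) + p/N)
= 361 × ((1-0.6) + 0.6/3)
= 361 × (0.40 + 0.2000)
= 361 × 0.6000
= 216.60
Speedup = 361/216.60
= 1.67×


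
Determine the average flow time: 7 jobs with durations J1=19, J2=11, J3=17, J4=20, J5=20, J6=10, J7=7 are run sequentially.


Completion times:
  J1: completes at 19
  J2: completes at 30
  J3: completes at 47
  J4: completes at 67
  J5: completes at 87
  J6: completes at 97
  J7: completes at 104
Sum = 451
Average = 451/7
= 64.43


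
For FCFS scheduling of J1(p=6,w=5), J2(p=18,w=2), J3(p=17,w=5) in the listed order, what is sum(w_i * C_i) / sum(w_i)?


Completion times:
  J1: C=6, w×C=5×6=30
  J2: C=24, w×C=2×24=48
  J3: C=41, w×C=5×41=205
Sum w×C = 283
Sum w = 12
Weighted avg = 283/12
= 23.58


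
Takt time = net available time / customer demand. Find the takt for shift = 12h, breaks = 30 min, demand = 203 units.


Available = 12×60 - 30 = 690 min
Takt time = 690 / 203
= 3.40 min/unit


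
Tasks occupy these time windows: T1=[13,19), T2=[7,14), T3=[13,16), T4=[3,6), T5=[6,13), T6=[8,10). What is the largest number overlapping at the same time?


Check each time point for overlaps:
  t=8: 3 tasks active (T2, T5, T6)
Max concurrent = 3


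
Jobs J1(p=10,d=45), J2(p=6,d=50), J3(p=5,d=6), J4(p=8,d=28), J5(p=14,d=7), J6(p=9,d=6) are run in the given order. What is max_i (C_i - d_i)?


Lateness per job (L = C - d):
  J1: C=10, d=45, L=-35
  J2: C=16, d=50, L=-34
  J3: C=21, d=6, L=15
  J4: C=29, d=28, L=1
  J5: C=43, d=7, L=36
  J6: C=52, d=6, L=46
Lmax = max(-35, -34, 15, 1, 36, 46)
= 46


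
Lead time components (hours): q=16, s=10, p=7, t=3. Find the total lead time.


Lead time = queue + setup + processing + transit
= 16 + 10 + 7 + 3
= 36 hours


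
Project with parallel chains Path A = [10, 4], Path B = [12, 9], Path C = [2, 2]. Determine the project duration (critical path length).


Path A: 10 + 4 = 14
Path B: 12 + 9 = 21
Path C: 2 + 2 = 4
Critical path = longest = max(14, 21, 4)
= 21 (Path B)


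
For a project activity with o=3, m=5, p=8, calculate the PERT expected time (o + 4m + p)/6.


te = (o + 4m + p) / 6
= (3 + 4×5 + 8) / 6
= (3 + 20 + 8) / 6
= 31 / 6
= 5.17


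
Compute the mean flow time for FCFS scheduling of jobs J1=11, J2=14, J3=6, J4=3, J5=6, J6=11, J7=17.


Completion times:
  J1: completes at 11
  J2: completes at 25
  J3: completes at 31
  J4: completes at 34
  J5: completes at 40
  J6: completes at 51
  J7: completes at 68
Sum = 260
Average = 260/7
= 37.14


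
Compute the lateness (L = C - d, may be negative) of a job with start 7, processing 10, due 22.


Completion = 7 + 10 = 17
Lateness = C - d = 17 - 22
= -5


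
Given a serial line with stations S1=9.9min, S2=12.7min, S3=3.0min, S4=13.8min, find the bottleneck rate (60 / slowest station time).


Bottleneck = longest station time
Station times: [9.9, 12.7, 3.0, 13.8]
Max = 13.8 min
Rate = 60 / 13.8
= 4.35 units/hour (bottleneck: 13.8min)


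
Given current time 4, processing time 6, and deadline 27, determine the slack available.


Slack = due - current_time - processing
= 27 - 4 - 6
= 17


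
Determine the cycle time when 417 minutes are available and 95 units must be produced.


Cycle time = available time / demand
= 417 / 95
= 4.39 min/unit


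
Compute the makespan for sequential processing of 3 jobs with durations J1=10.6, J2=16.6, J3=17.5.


Sequential makespan: sum all processing times
= 10.6 + 16.6 + 17.5
= 44.7 time units


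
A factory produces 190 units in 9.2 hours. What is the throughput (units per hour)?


Throughput = units / time
= 190 / 9.2
= 20.7 units/hour


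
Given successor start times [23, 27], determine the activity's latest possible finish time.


LF = min of all successor start times
Successors start at: [23, 27]
LF = min(23, 27)
= 23


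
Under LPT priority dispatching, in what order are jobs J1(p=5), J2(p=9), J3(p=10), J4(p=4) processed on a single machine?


LPT: sort by longest processing time first
  J3: p=10
  J2: p=9
  J1: p=5
  J4: p=4
Order: J3 → J2 → J1 → J4


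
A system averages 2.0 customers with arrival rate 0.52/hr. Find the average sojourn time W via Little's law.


Little's law: L = λW → W = L / λ
= 2.0 / 0.52
= 3.85 hours


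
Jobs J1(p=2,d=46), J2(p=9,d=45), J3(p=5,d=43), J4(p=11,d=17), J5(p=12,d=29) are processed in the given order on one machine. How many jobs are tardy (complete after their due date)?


Completion vs due date:
  J1: C=2, d=46 → on time
  J2: C=11, d=45 → on time
  J3: C=16, d=43 → on time
  J4: C=27, d=17 → TARDY
  J5: C=39, d=29 → TARDY
Tardy jobs: J4, J5
Count = 2


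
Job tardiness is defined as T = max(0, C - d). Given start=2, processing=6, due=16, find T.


Completion = start + processing = 2 + 6 = 8
Tardiness = max(0, C - d) = max(0, 8 - 16)
= max(0, -8)
= 0


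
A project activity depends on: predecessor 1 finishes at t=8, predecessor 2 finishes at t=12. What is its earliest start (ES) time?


ES = max of all predecessor completion times
Predecessors: [8, 12]
ES = max(8, 12)
= 12


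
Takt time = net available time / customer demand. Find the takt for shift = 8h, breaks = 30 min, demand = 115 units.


Available = 8×60 - 30 = 450 min
Takt time = 450 / 115
= 3.91 min/unit


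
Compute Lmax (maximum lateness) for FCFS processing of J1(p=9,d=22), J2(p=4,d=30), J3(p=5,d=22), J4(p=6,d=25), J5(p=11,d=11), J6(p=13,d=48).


Lateness per job (L = C - d):
  J1: C=9, d=22, L=-13
  J2: C=13, d=30, L=-17
  J3: C=18, d=22, L=-4
  J4: C=24, d=25, L=-1
  J5: C=35, d=11, L=24
  J6: C=48, d=48, L=0
Lmax = max(-13, -17, -4, -1, 24, 0)
= 24


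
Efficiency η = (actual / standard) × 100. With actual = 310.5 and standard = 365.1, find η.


Efficiency = (actual / standard) × 100
= (310.5 / 365.1) × 100
= 85.0%


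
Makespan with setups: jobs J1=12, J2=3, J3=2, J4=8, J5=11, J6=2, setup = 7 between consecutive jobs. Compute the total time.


Makespan = Σ processing + (n-1) × setup
= (12 + 3 + 2 + 8 + 11 + 2) + (6-1)×7
= 38 + 35
= 73 time units


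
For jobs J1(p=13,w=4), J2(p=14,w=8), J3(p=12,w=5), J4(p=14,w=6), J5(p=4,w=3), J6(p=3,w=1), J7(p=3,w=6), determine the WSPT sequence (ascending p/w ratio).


WSPT (Smith's rule): sort by p/w ascending
  J7: p/w = 3/6 = 0.500
  J5: p/w = 4/3 = 1.333
  J2: p/w = 14/8 = 1.750
  J4: p/w = 14/6 = 2.333
  J3: p/w = 12/5 = 2.400
  J6: p/w = 3/1 = 3.000
  J1: p/w = 13/4 = 3.250
Order: J7 → J5 → J2 → J4 → J3 → J6 → J1


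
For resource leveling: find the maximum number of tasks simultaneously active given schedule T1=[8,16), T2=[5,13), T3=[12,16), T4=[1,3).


Check each time point for overlaps:
  t=12: 3 tasks active (T1, T2, T3)
Max concurrent = 3


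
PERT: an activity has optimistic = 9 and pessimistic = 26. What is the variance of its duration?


σ² = ((p - o) / 6)² = (p - o)² / 36
= (26 - 9)² / 36
= 17² / 36
= 289 / 36
= 8.0278


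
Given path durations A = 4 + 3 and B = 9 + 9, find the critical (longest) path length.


Path A: 4 + 3 = 7
Path B: 9 + 9 = 18
Critical path = longest = max(7, 18)
= 18 (Path B)


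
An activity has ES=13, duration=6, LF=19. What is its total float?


EF = ES + duration = 13 + 6 = 19
LS = LF - duration = 19 - 6 = 13
Total Float = LF - EF = 19 - 19
(or LS - ES = 13 - 13)
= 0


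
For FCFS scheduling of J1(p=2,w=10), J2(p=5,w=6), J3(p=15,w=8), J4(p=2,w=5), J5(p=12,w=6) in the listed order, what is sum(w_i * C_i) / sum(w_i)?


Completion times:
  J1: C=2, w×C=10×2=20
  J2: C=7, w×C=6×7=42
  J3: C=22, w×C=8×22=176
  J4: C=24, w×C=5×24=120
  J5: C=36, w×C=6×36=216
Sum w×C = 574
Sum w = 35
Weighted avg = 574/35
= 16.40


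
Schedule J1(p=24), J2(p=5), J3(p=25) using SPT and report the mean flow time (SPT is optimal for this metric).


SPT order: J2 → J1 → J3
Completion times:
  J2: C=5
  J1: C=29
  J3: C=54
Sum = 88, n = 3
Mean flow = 88/3
= 29.33


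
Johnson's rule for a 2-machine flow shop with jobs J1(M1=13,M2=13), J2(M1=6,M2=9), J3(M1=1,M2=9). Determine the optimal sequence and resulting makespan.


Johnson's rule:
Group 1 (M1≤M2, sort by M1): ['J3', 'J2', 'J1']
Group 2 (M1>M2, sort desc M2): []
Sequence: J3 → J2 → J1
Makespan calculation:
  J3: M1 done=1, M2 done=10
  J2: M1 done=7, M2 done=19
  J1: M1 done=20, M2 done=33
= Sequence: J3 → J2 → J1, Makespan: 33


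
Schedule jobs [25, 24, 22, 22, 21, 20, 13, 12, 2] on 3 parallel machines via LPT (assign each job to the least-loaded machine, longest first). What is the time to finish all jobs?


Jobs (LPT sorted): [25, 24, 22, 22, 21, 20, 13, 12, 2]
Machines: 3
  J=25 → Machine 1 (load: 0+25=25)
  J=24 → Machine 2 (load: 0+24=24)
  J=22 → Machine 3 (load: 0+22=22)
  J=22 → Machine 3 (load: 22+22=44)
  J=21 → Machine 2 (load: 24+21=45)
  J=20 → Machine 1 (load: 25+20=45)
  J=13 → Machine 3 (load: 44+13=57)
  J=12 → Machine 1 (load: 45+12=57)
  J=2 → Machine 2 (load: 45+2=47)
Machine loads: [57, 47, 57]
Makespan = max = 57 time units


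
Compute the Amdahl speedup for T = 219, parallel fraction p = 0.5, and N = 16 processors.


Amdahl's law: T_p = T × ((1-p) + p/N)
= 219 × ((1-0.5) + 0.5/16)
= 219 × (0.50 + 0.0312)
= 219 × 0.5312
= 116.34
Speedup = 219/116.34
= 1.88×


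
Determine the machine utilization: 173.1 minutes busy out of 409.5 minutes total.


Utilization = busy / total × 100
= 173.1 / 409.5 × 100
= 42.3%


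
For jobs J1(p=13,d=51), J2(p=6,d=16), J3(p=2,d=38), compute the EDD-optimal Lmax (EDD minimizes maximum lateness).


EDD order: J2 → J3 → J1
Completion and lateness:
  J2: C=6, d=16, L=6-16=-10
  J3: C=8, d=38, L=8-38=-30
  J1: C=21, d=51, L=21-51=-30
Lmax = max(-10, -30, -30)
= -10


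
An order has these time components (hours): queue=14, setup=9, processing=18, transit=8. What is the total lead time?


Lead time = queue + setup + processing + transit
= 14 + 9 + 18 + 8
= 49 hours


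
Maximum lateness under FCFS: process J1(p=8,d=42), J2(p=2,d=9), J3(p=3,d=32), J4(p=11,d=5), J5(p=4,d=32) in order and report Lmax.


Lateness per job (L = C - d):
  J1: C=8, d=42, L=-34
  J2: C=10, d=9, L=1
  J3: C=13, d=32, L=-19
  J4: C=24, d=5, L=19
  J5: C=28, d=32, L=-4
Lmax = max(-34, 1, -19, 19, -4)
= 19


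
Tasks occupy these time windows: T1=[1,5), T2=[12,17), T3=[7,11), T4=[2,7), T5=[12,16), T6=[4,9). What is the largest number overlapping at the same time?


Check each time point for overlaps:
  t=4: 3 tasks active (T1, T4, T6)
Max concurrent = 3


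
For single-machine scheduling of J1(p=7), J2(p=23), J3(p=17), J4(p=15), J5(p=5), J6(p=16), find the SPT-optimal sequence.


SPT: sort by shortest processing time
  J5: p=5
  J1: p=7
  J4: p=15
  J6: p=16
  J3: p=17
  J2: p=23
Order: J5 → J1 → J4 → J6 → J3 → J2


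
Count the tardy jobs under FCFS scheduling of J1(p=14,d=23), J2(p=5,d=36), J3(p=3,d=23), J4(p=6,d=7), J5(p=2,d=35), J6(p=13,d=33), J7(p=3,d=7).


Completion vs due date:
  J1: C=14, d=23 → on time
  J2: C=19, d=36 → on time
  J3: C=22, d=23 → on time
  J4: C=28, d=7 → TARDY
  J5: C=30, d=35 → on time
  J6: C=43, d=33 → TARDY
  J7: C=46, d=7 → TARDY
Tardy jobs: J4, J6, J7
Count = 3


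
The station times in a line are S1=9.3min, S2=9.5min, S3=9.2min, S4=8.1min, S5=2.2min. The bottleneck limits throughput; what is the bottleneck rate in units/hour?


Bottleneck = longest station time
Station times: [9.3, 9.5, 9.2, 8.1, 2.2]
Max = 9.5 min
Rate = 60 / 9.5
= 6.32 units/hour (bottleneck: 9.5min)


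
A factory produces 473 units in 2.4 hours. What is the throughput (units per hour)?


Throughput = units / time
= 473 / 2.4
= 197.1 units/hour


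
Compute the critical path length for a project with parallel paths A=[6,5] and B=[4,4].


Path A: 6 + 5 = 11
Path B: 4 + 4 = 8
Critical path = longest = max(11, 8)
= 11 (Path A)


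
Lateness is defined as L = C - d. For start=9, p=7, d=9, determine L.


Completion = 9 + 7 = 16
Lateness = C - d = 16 - 9
= 7


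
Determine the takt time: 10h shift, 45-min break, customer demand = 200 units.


Available = 10×60 - 45 = 555 min
Takt time = 555 / 200
= 2.77 min/unit


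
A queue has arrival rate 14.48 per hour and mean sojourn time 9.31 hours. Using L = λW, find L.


Little's law: L = λ × W
= 14.48 × 9.31
= 134.81


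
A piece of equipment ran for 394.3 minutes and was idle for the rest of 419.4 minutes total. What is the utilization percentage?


Utilization = busy / total × 100
= 394.3 / 419.4 × 100
= 94.0%


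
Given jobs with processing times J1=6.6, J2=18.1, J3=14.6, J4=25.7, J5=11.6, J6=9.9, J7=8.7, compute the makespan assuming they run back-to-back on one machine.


Sequential makespan: sum all processing times
= 6.6 + 18.1 + 14.6 + 25.7 + 11.6 + 9.9 + 8.7
= 95.2 time units


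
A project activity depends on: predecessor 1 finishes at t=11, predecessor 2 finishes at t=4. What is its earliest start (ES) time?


ES = max of all predecessor completion times
Predecessors: [11, 4]
ES = max(11, 4)
= 11


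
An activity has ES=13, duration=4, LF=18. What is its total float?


EF = ES + duration = 13 + 4 = 17
LS = LF - duration = 18 - 4 = 14
Total Float = LF - EF = 18 - 17
(or LS - ES = 14 - 13)
= 1


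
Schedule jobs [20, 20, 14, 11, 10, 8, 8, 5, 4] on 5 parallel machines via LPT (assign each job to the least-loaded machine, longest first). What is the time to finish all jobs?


Jobs (LPT sorted): [20, 20, 14, 11, 10, 8, 8, 5, 4]
Machines: 5
  J=20 → Machine 1 (load: 0+20=20)
  J=20 → Machine 2 (load: 0+20=20)
  J=14 → Machine 3 (load: 0+14=14)
  J=11 → Machine 4 (load: 0+11=11)
  J=10 → Machine 5 (load: 0+10=10)
  J=8 → Machine 5 (load: 10+8=18)
  J=8 → Machine 4 (load: 11+8=19)
  J=5 → Machine 3 (load: 14+5=19)
  J=4 → Machine 5 (load: 18+4=22)
Machine loads: [20, 20, 19, 19, 22]
Makespan = max = 22 time units


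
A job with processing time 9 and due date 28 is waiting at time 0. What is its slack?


Slack = due - current_time - processing
= 28 - 0 - 9
= 19


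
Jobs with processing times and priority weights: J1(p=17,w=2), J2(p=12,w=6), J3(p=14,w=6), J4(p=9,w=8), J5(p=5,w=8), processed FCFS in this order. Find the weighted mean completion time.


Completion times:
  J1: C=17, w×C=2×17=34
  J2: C=29, w×C=6×29=174
  J3: C=43, w×C=6×43=258
  J4: C=52, w×C=8×52=416
  J5: C=57, w×C=8×57=456
Sum w×C = 1338
Sum w = 30
Weighted avg = 1338/30
= 44.60


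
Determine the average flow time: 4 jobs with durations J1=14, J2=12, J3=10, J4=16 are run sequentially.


Completion times:
  J1: completes at 14
  J2: completes at 26
  J3: completes at 36
  J4: completes at 52
Sum = 128
Average = 128/4
= 32.00


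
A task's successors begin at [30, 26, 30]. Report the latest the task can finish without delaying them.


LF = min of all successor start times
Successors start at: [30, 26, 30]
LF = min(30, 26, 30)
= 26


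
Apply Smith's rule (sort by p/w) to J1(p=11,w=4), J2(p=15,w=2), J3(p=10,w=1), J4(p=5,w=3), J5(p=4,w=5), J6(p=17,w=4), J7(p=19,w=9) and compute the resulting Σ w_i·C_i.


WSPT order (by p/w): J5 → J4 → J7 → J1 → J6 → J2 → J3
  J5: C=4, w·C=5×4=20
  J4: C=9, w·C=3×9=27
  J7: C=28, w·C=9×28=252
  J1: C=39, w·C=4×39=156
  J6: C=56, w·C=4×56=224
  J2: C=71, w·C=2×71=142
  J3: C=81, w·C=1×81=81
Σ w·C = 902
= 902


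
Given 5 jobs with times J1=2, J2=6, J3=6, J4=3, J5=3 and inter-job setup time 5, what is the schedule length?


Makespan = Σ processing + (n-1) × setup
= (2 + 6 + 6 + 3 + 3) + (5-1)×5
= 20 + 20
= 40 time units


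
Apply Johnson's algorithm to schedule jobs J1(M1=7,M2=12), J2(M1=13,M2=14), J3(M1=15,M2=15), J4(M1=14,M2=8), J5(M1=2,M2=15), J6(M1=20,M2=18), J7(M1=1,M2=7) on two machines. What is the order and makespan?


Johnson's rule:
Group 1 (M1≤M2, sort by M1): ['J7', 'J5', 'J1', 'J2', 'J3']
Group 2 (M1>M2, sort desc M2): ['J6', 'J4']
Sequence: J7 → J5 → J1 → J2 → J3 → J6 → J4
Makespan calculation:
  J7: M1 done=1, M2 done=8
  J5: M1 done=3, M2 done=23
  J1: M1 done=10, M2 done=35
  J2: M1 done=23, M2 done=49
  J3: M1 done=38, M2 done=64
  J6: M1 done=58, M2 done=82
  J4: M1 done=72, M2 done=90
= Sequence: J7 → J5 → J1 → J2 → J3 → J6 → J4, Makespan: 90


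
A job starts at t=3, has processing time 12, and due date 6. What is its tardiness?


Completion = start + processing = 3 + 12 = 15
Tardiness = max(0, C - d) = max(0, 15 - 6)
= max(0, 9)
= 9


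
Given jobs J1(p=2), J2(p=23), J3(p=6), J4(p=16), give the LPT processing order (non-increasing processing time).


LPT: sort by longest processing time first
  J2: p=23
  J4: p=16
  J3: p=6
  J1: p=2
Order: J2 → J4 → J3 → J1


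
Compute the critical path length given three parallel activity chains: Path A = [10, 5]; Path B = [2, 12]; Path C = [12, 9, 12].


Path A: 10 + 5 = 15
Path B: 2 + 12 = 14
Path C: 12 + 9 + 12 = 33
Critical path = longest = max(15, 14, 33)
= 33 (Path C)


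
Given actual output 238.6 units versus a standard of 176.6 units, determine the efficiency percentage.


Efficiency = (actual / standard) × 100
= (238.6 / 176.6) × 100
= 135.1%


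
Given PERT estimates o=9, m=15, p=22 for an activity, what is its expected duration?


te = (o + 4m + p) / 6
= (9 + 4×15 + 22) / 6
= (9 + 60 + 22) / 6
= 91 / 6
= 15.17


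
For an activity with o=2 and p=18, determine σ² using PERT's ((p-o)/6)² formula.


σ² = ((p - o) / 6)² = (p - o)² / 36
= (18 - 2)² / 36
= 16² / 36
= 256 / 36
= 7.1111


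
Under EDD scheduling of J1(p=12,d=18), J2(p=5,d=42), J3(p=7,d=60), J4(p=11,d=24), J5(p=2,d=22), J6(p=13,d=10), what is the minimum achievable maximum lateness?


EDD order: J6 → J1 → J5 → J4 → J2 → J3
Completion and lateness:
  J6: C=13, d=10, L=13-10=3
  J1: C=25, d=18, L=25-18=7
  J5: C=27, d=22, L=27-22=5
  J4: C=38, d=24, L=38-24=14
  J2: C=43, d=42, L=43-42=1
  J3: C=50, d=60, L=50-60=-10
Lmax = max(3, 7, 5, 14, 1, -10)
= 14


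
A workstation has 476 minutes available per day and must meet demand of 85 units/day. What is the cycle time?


Cycle time = available time / demand
= 476 / 85
= 5.60 min/unit


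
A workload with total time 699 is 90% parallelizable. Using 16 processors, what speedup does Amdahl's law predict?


Amdahl's law: T_p = T × ((1-p) + p/N)
= 699 × ((1-0.9) + 0.9/16)
= 699 × (0.10 + 0.0563)
= 699 × 0.1562
= 109.22
Speedup = 699/109.22
= 6.40×


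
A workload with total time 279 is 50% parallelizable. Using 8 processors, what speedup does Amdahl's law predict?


Amdahl's law: T_p = T × ((1-p) + p/N)
= 279 × ((1-0.5) + 0.5/8)
= 279 × (0.50 + 0.0625)
= 279 × 0.5625
= 156.94
Speedup = 279/156.94
= 1.78×


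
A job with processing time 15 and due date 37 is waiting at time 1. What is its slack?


Slack = due - current_time - processing
= 37 - 1 - 15
= 21


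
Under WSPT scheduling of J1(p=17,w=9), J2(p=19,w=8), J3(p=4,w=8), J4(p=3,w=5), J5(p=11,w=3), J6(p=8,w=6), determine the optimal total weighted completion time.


WSPT order (by p/w): J3 → J4 → J6 → J1 → J2 → J5
  J3: C=4, w·C=8×4=32
  J4: C=7, w·C=5×7=35
  J6: C=15, w·C=6×15=90
  J1: C=32, w·C=9×32=288
  J2: C=51, w·C=8×51=408
  J5: C=62, w·C=3×62=186
Σ w·C = 1039
= 1039


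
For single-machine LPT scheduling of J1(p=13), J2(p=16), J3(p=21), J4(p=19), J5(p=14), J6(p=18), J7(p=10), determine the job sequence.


LPT: sort by longest processing time first
  J3: p=21
  J4: p=19
  J6: p=18
  J2: p=16
  J5: p=14
  J1: p=13
  J7: p=10
Order: J3 → J4 → J6 → J2 → J5 → J1 → J7


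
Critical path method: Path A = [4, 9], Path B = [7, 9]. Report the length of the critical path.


Path A: 4 + 9 = 13
Path B: 7 + 9 = 16
Critical path = longest = max(13, 16)
= 16 (Path B)


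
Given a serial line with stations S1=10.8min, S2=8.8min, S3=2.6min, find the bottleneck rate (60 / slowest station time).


Bottleneck = longest station time
Station times: [10.8, 8.8, 2.6]
Max = 10.8 min
Rate = 60 / 10.8
= 5.56 units/hour (bottleneck: 10.8min)


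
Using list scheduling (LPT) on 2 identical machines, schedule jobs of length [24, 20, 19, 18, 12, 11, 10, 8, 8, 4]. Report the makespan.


Jobs (LPT sorted): [24, 20, 19, 18, 12, 11, 10, 8, 8, 4]
Machines: 2
  J=24 → Machine 1 (load: 0+24=24)
  J=20 → Machine 2 (load: 0+20=20)
  J=19 → Machine 2 (load: 20+19=39)
  J=18 → Machine 1 (load: 24+18=42)
  J=12 → Machine 2 (load: 39+12=51)
  J=11 → Machine 1 (load: 42+11=53)
  J=10 → Machine 2 (load: 51+10=61)
  J=8 → Machine 1 (load: 53+8=61)
  J=8 → Machine 1 (load: 61+8=69)
  J=4 → Machine 2 (load: 61+4=65)
Machine loads: [69, 65]
Makespan = max = 69 time units


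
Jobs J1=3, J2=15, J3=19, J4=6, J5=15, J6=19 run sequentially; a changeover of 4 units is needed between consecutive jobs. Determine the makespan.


Makespan = Σ processing + (n-1) × setup
= (3 + 15 + 19 + 6 + 15 + 19) + (6-1)×4
= 77 + 20
= 97 time units


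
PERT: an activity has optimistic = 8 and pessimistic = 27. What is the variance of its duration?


σ² = ((p - o) / 6)² = (p - o)² / 36
= (27 - 8)² / 36
= 19² / 36
= 361 / 36
= 10.0278


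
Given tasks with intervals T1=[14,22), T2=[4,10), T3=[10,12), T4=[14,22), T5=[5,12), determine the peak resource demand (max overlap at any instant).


Check each time point for overlaps:
  t=5: 2 tasks active (T2, T5)
Max concurrent = 2


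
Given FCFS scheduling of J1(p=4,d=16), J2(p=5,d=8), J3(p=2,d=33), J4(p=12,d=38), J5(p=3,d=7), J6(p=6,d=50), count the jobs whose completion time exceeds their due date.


Completion vs due date:
  J1: C=4, d=16 → on time
  J2: C=9, d=8 → TARDY
  J3: C=11, d=33 → on time
  J4: C=23, d=38 → on time
  J5: C=26, d=7 → TARDY
  J6: C=32, d=50 → on time
Tardy jobs: J2, J5
Count = 2


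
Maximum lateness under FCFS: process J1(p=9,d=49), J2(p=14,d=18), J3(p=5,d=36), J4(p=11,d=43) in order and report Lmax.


Lateness per job (L = C - d):
  J1: C=9, d=49, L=-40
  J2: C=23, d=18, L=5
  J3: C=28, d=36, L=-8
  J4: C=39, d=43, L=-4
Lmax = max(-40, 5, -8, -4)
= 5


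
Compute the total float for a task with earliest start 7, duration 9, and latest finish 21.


EF = ES + duration = 7 + 9 = 16
LS = LF - duration = 21 - 9 = 12
Total Float = LF - EF = 21 - 16
(or LS - ES = 12 - 7)
= 5


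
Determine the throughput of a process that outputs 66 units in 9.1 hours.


Throughput = units / time
= 66 / 9.1
= 7.3 units/hour


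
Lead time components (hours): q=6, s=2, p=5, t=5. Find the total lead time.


Lead time = queue + setup + processing + transit
= 6 + 2 + 5 + 5
= 18 hours


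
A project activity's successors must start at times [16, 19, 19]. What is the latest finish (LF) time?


LF = min of all successor start times
Successors start at: [16, 19, 19]
LF = min(16, 19, 19)
= 16


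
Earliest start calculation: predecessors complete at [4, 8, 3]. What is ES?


ES = max of all predecessor completion times
Predecessors: [4, 8, 3]
ES = max(4, 8, 3)
= 8


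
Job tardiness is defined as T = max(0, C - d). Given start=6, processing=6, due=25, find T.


Completion = start + processing = 6 + 6 = 12
Tardiness = max(0, C - d) = max(0, 12 - 25)
= max(0, -13)
= 0


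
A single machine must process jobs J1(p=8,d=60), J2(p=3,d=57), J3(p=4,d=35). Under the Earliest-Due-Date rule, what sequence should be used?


EDD: sort by earliest due date
  J3: d=35, p=4
  J2: d=57, p=3
  J1: d=60, p=8
Order: J3 → J2 → J1


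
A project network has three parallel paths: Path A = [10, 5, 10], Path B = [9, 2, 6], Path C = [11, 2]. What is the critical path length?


Path A: 10 + 5 + 10 = 25
Path B: 9 + 2 + 6 = 17
Path C: 11 + 2 = 13
Critical path = longest = max(25, 17, 13)
= 25 (Path A)


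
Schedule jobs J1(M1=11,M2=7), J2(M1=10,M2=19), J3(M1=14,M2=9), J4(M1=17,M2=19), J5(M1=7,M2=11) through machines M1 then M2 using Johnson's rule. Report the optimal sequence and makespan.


Johnson's rule:
Group 1 (M1≤M2, sort by M1): ['J5', 'J2', 'J4']
Group 2 (M1>M2, sort desc M2): ['J3', 'J1']
Sequence: J5 → J2 → J4 → J3 → J1
Makespan calculation:
  J5: M1 done=7, M2 done=18
  J2: M1 done=17, M2 done=37
  J4: M1 done=34, M2 done=56
  J3: M1 done=48, M2 done=65
  J1: M1 done=59, M2 done=72
= Sequence: J5 → J2 → J4 → J3 → J1, Makespan: 72


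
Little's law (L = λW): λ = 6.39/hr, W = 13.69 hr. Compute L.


Little's law: L = λ × W
= 6.39 × 13.69
= 87.48


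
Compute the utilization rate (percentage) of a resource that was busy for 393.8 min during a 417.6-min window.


Utilization = busy / total × 100
= 393.8 / 417.6 × 100
= 94.3%


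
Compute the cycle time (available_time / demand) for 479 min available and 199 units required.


Cycle time = available time / demand
= 479 / 199
= 2.41 min/unit


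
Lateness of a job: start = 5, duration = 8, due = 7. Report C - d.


Completion = 5 + 8 = 13
Lateness = C - d = 13 - 7
= 6


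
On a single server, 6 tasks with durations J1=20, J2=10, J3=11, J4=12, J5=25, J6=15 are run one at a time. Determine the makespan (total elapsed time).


Sequential makespan: sum all processing times
= 20 + 10 + 11 + 12 + 25 + 15
= 93 time units


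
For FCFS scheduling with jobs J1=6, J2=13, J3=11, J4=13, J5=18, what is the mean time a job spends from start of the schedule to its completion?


Completion times:
  J1: completes at 6
  J2: completes at 19
  J3: completes at 30
  J4: completes at 43
  J5: completes at 61
Sum = 159
Average = 159/5
= 31.80


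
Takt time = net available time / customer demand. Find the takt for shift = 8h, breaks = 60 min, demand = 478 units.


Available = 8×60 - 60 = 420 min
Takt time = 420 / 478
= 0.88 min/unit


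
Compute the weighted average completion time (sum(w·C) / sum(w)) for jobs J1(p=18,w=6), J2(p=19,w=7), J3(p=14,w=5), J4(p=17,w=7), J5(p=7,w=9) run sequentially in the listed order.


Completion times:
  J1: C=18, w×C=6×18=108
  J2: C=37, w×C=7×37=259
  J3: C=51, w×C=5×51=255
  J4: C=68, w×C=7×68=476
  J5: C=75, w×C=9×75=675
Sum w×C = 1773
Sum w = 34
Weighted avg = 1773/34
= 52.15


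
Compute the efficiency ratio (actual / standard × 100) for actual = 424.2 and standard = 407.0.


Efficiency = (actual / standard) × 100
= (424.2 / 407.0) × 100
= 104.2%


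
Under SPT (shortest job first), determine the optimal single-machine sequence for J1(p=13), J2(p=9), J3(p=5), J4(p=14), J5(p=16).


SPT: sort by shortest processing time
  J3: p=5
  J2: p=9
  J1: p=13
  J4: p=14
  J5: p=16
Order: J3 → J2 → J1 → J4 → J5


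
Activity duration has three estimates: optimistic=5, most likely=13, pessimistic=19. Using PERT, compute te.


te = (o + 4m + p) / 6
= (5 + 4×13 + 19) / 6
= (5 + 52 + 19) / 6
= 76 / 6
= 12.67


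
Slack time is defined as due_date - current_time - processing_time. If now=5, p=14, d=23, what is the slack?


Slack = due - current_time - processing
= 23 - 5 - 14
= 4


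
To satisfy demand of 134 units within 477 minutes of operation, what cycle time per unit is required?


Cycle time = available time / demand
= 477 / 134
= 3.56 min/unit


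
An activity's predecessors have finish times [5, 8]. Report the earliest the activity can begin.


ES = max of all predecessor completion times
Predecessors: [5, 8]
ES = max(5, 8)
= 8


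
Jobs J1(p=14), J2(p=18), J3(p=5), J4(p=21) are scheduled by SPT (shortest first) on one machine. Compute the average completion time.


SPT order: J3 → J1 → J2 → J4
Completion times:
  J3: C=5
  J1: C=19
  J2: C=37
  J4: C=58
Sum = 119, n = 4
Mean flow = 119/4
= 29.75


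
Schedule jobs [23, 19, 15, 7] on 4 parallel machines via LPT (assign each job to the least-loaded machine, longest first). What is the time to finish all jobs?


Jobs (LPT sorted): [23, 19, 15, 7]
Machines: 4
  J=23 → Machine 1 (load: 0+23=23)
  J=19 → Machine 2 (load: 0+19=19)
  J=15 → Machine 3 (load: 0+15=15)
  J=7 → Machine 4 (load: 0+7=7)
Machine loads: [23, 19, 15, 7]
Makespan = max = 23 time units


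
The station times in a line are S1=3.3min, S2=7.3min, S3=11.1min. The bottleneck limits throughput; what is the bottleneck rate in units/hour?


Bottleneck = longest station time
Station times: [3.3, 7.3, 11.1]
Max = 11.1 min
Rate = 60 / 11.1
= 5.41 units/hour (bottleneck: 11.1min)


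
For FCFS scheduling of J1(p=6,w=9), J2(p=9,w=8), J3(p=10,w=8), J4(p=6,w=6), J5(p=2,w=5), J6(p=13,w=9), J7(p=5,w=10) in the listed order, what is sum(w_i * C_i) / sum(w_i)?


Completion times:
  J1: C=6, w×C=9×6=54
  J2: C=15, w×C=8×15=120
  J3: C=25, w×C=8×25=200
  J4: C=31, w×C=6×31=186
  J5: C=33, w×C=5×33=165
  J6: C=46, w×C=9×46=414
  J7: C=51, w×C=10×51=510
Sum w×C = 1649
Sum w = 55
Weighted avg = 1649/55
= 29.98


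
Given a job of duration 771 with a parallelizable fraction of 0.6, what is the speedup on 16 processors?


Amdahl's law: T_p = T × ((1-p) + p/N)
= 771 × ((1-0.6) + 0.6/16)
= 771 × (0.40 + 0.0375)
= 771 × 0.4375
= 337.31
Speedup = 771/337.31
= 2.29×
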